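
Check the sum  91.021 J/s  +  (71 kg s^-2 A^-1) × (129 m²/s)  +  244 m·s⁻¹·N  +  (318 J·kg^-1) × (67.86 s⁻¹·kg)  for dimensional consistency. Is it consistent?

Work out the base dimensions of each:
  91.021 J/s:  J·s⁻¹ = N·m·s⁻¹ = kg·m²·s⁻³
  (71 kg s^-2 A^-1) × (129 m²/s):  [kg·s⁻²·A⁻¹] · [m²·s⁻¹] = kg·m²·s⁻³·A⁻¹
  244 m·s⁻¹·N:  N·m·s⁻¹ = kg·m·s⁻²·m·s⁻¹ = kg·m²·s⁻³
  (318 J·kg^-1) × (67.86 s⁻¹·kg):  [m²·s⁻²] · [kg·s⁻¹] = kg·m²·s⁻³
The terms do not share a single dimension (kg·m²·s⁻³ vs kg·m²·s⁻³·A⁻¹).

No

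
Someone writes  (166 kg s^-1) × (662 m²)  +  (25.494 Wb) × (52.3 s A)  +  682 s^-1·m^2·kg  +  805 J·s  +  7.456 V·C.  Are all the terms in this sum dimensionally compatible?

No

Work out the base dimensions of each:
  (166 kg s^-1) × (662 m²):  [kg·s⁻¹] · [m²] = kg·m²·s⁻¹
  (25.494 Wb) × (52.3 s A):  [kg·m²·s⁻²·A⁻¹] · [s·A] = kg·m²·s⁻¹
  682 s^-1·m^2·kg:  kg·m²·s⁻¹
  805 J·s:  J·s = N·m·s = kg·m²·s⁻¹
  7.456 V·C:  C·V = s·A·J·C⁻¹ = kg·m²·s⁻²
The terms do not share a single dimension (kg·m²·s⁻² vs kg·m²·s⁻¹).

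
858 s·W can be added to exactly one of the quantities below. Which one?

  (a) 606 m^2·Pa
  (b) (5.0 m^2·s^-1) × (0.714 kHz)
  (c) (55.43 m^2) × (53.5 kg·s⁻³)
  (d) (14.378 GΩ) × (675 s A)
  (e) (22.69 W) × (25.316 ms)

(e)

Reference: W·s = J·s⁻¹·s = kg·m²·s⁻².
Each option:
  (a) Pa·m² = N·m⁻²·m² = kg·m·s⁻²
  (b) [m²·s⁻¹] · [s⁻¹] = m²·s⁻²
  (c) [m²] · [kg·s⁻³] = kg·m²·s⁻³
  (d) [kg·m²·s⁻³·A⁻²] · [s·A] = kg·m²·s⁻²·A⁻¹
  (e) [kg·m²·s⁻³] · [s] = kg·m²·s⁻²  ← same
Only (e) matches kg·m²·s⁻².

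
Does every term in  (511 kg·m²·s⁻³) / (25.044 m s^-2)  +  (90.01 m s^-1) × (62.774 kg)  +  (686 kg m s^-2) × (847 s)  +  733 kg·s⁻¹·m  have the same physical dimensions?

Yes

Expand each in SI base units:
  (511 kg·m²·s⁻³) / (25.044 m s^-2):  [kg·m²·s⁻³] / [m·s⁻²] = kg·m·s⁻¹
  (90.01 m s^-1) × (62.774 kg):  [m·s⁻¹] · [kg] = kg·m·s⁻¹
  (686 kg m s^-2) × (847 s):  [kg·m·s⁻²] · [s] = kg·m·s⁻¹
  733 kg·s⁻¹·m:  kg·m·s⁻¹
Every term reduces to kg·m·s⁻¹.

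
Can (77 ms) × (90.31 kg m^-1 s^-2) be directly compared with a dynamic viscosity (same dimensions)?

Dimensions:
  (77 ms) × (90.31 kg m^-1 s^-2):  [s] · [kg·m⁻¹·s⁻²] = kg·m⁻¹·s⁻¹
  a dynamic viscosity:  [dynamic viscosity] = kg·m⁻¹·s⁻¹
Both are kg·m⁻¹·s⁻¹, so they have the same dimensions and can be added.

Yes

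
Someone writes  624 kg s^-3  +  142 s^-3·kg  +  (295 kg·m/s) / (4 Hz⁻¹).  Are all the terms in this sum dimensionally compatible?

In SI base units:
  624 kg s^-3:  kg·s⁻³
  142 s^-3·kg:  kg·s⁻³
  (295 kg·m/s) / (4 Hz⁻¹):  [kg·m·s⁻¹] / [s] = kg·m·s⁻²
The terms do not share a single dimension (kg·m·s⁻² vs kg·s⁻³).

No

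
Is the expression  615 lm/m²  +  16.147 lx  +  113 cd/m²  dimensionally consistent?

Dimensions:
  615 lm/m²:  lm·m⁻² = cd·m⁻² = m⁻²·cd
  16.147 lx:  lx = lm·m⁻² = m⁻²·cd
  113 cd/m²:  cd·m⁻² = m⁻²·cd
Every term reduces to m⁻²·cd.

Yes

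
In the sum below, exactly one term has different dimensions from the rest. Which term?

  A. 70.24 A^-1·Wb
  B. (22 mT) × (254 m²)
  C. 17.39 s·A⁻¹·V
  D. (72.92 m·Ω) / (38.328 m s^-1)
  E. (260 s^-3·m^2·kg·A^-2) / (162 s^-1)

Dimensions:
  A. Wb·A⁻¹ = V·s·A⁻¹ = kg·m²·s⁻²·A⁻²
  B. [kg·s⁻²·A⁻¹] · [m²] = kg·m²·s⁻²·A⁻¹
  C. V·s·A⁻¹ = J·C⁻¹·s·A⁻¹ = kg·m²·s⁻²·A⁻²
  D. [kg·m³·s⁻³·A⁻²] / [m·s⁻¹] = kg·m²·s⁻²·A⁻²
  E. [kg·m²·s⁻³·A⁻²] / [s⁻¹] = kg·m²·s⁻²·A⁻²
All reduce to kg·m²·s⁻²·A⁻² except B., which is kg·m²·s⁻²·A⁻¹.

B.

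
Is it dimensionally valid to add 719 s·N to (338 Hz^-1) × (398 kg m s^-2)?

Yes

Expand each in SI base units:
  719 s·N:  N·s = kg·m·s⁻²·s = kg·m·s⁻¹
  (338 Hz^-1) × (398 kg m s^-2):  [s] · [kg·m·s⁻²] = kg·m·s⁻¹
Both are kg·m·s⁻¹, so they have the same dimensions and can be added.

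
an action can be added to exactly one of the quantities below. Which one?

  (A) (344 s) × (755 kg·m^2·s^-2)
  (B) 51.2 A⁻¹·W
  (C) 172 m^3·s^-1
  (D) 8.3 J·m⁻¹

Reference: [action] = kg·m²·s⁻¹.
Each option:
  (A) [s] · [kg·m²·s⁻²] = kg·m²·s⁻¹  ← same
  (B) W·A⁻¹ = J·s⁻¹·A⁻¹ = kg·m²·s⁻³·A⁻¹
  (C) m³·s⁻¹
  (D) J·m⁻¹ = N·m·m⁻¹ = kg·m·s⁻²
Only (A) matches kg·m²·s⁻¹.

(A)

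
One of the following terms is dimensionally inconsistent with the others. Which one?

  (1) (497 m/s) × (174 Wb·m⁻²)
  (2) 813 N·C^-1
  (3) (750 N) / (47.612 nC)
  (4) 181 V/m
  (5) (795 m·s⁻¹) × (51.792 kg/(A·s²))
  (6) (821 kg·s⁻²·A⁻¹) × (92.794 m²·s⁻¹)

Reduce each to base SI dimensions:
  (1) [m·s⁻¹] · [kg·s⁻²·A⁻¹] = kg·m·s⁻³·A⁻¹
  (2) N·C⁻¹ = kg·m·s⁻²·(s·A)⁻¹ = kg·m·s⁻³·A⁻¹
  (3) [kg·m·s⁻²] / [s·A] = kg·m·s⁻³·A⁻¹
  (4) V·m⁻¹ = J·C⁻¹·m⁻¹ = kg·m·s⁻³·A⁻¹
  (5) [m·s⁻¹] · [kg·s⁻²·A⁻¹] = kg·m·s⁻³·A⁻¹
  (6) [kg·s⁻²·A⁻¹] · [m²·s⁻¹] = kg·m²·s⁻³·A⁻¹
All reduce to kg·m·s⁻³·A⁻¹ except (6), which is kg·m²·s⁻³·A⁻¹.

(6)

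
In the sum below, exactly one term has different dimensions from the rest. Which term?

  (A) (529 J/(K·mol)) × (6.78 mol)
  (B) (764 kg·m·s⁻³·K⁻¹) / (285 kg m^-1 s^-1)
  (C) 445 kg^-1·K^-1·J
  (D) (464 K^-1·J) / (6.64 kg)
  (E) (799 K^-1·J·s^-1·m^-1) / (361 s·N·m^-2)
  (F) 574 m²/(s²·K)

(A)

In SI base units:
  (A) [kg·m²·s⁻²·K⁻¹·mol⁻¹] · [mol] = kg·m²·s⁻²·K⁻¹
  (B) [kg·m·s⁻³·K⁻¹] / [kg·m⁻¹·s⁻¹] = m²·s⁻²·K⁻¹
  (C) J·kg⁻¹·K⁻¹ = N·m·kg⁻¹·K⁻¹ = m²·s⁻²·K⁻¹
  (D) [kg·m²·s⁻²·K⁻¹] / [kg] = m²·s⁻²·K⁻¹
  (E) [kg·m·s⁻³·K⁻¹] / [kg·m⁻¹·s⁻¹] = m²·s⁻²·K⁻¹
  (F) m²·s⁻²·K⁻¹
All reduce to m²·s⁻²·K⁻¹ except (A), which is kg·m²·s⁻²·K⁻¹.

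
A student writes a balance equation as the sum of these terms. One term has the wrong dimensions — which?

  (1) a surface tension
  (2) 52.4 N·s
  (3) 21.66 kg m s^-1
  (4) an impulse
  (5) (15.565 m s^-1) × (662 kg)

(1)

Dimensions:
  (1) [surface tension] = kg·s⁻²
  (2) N·s = kg·m·s⁻²·s = kg·m·s⁻¹
  (3) kg·m·s⁻¹
  (4) [impulse] = kg·m·s⁻¹
  (5) [m·s⁻¹] · [kg] = kg·m·s⁻¹
All reduce to kg·m·s⁻¹ except (1), which is kg·s⁻².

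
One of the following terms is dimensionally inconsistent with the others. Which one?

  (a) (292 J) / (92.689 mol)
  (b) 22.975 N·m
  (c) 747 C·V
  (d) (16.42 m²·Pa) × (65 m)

Reduce each to base SI dimensions:
  (a) [kg·m²·s⁻²] / [mol] = kg·m²·s⁻²·mol⁻¹
  (b) N·m = kg·m·s⁻²·m = kg·m²·s⁻²
  (c) C·V = s·A·J·C⁻¹ = kg·m²·s⁻²
  (d) [kg·m·s⁻²] · [m] = kg·m²·s⁻²
All reduce to kg·m²·s⁻² except (a), which is kg·m²·s⁻²·mol⁻¹.

(a)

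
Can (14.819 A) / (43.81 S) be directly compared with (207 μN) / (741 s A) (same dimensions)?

No

Expand each in SI base units:
  (14.819 A) / (43.81 S):  [A] / [kg⁻¹·m⁻²·s³·A²] = kg·m²·s⁻³·A⁻¹
  (207 μN) / (741 s A):  [kg·m·s⁻²] / [s·A] = kg·m·s⁻³·A⁻¹
kg·m²·s⁻³·A⁻¹ ≠ kg·m·s⁻³·A⁻¹, so they cannot be added.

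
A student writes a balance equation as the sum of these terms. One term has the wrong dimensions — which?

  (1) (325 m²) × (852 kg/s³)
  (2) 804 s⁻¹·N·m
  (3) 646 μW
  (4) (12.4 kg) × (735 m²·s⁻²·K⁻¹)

(4)

Reduce each to base SI dimensions:
  (1) [m²] · [kg·s⁻³] = kg·m²·s⁻³
  (2) N·m·s⁻¹ = kg·m·s⁻²·m·s⁻¹ = kg·m²·s⁻³
  (3) W = J·s⁻¹ = kg·m²·s⁻³
  (4) [kg] · [m²·s⁻²·K⁻¹] = kg·m²·s⁻²·K⁻¹
All reduce to kg·m²·s⁻³ except (4), which is kg·m²·s⁻²·K⁻¹.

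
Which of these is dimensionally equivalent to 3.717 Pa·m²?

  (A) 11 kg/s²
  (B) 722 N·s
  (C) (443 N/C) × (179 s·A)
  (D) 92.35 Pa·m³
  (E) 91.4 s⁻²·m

(C)

Reference: Pa·m² = N·m⁻²·m² = kg·m·s⁻².
Each option:
  (A) kg·s⁻²
  (B) N·s = kg·m·s⁻²·s = kg·m·s⁻¹
  (C) [kg·m·s⁻³·A⁻¹] · [s·A] = kg·m·s⁻²  ← same
  (D) Pa·m³ = N·m⁻²·m³ = kg·m²·s⁻²
  (E) m·s⁻²
Only (C) matches kg·m·s⁻².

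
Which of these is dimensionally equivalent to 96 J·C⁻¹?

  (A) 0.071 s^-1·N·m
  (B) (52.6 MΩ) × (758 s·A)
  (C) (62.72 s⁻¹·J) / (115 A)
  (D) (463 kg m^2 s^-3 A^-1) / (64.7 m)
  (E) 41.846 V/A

(C)

Reference: J·C⁻¹ = N·m·(s·A)⁻¹ = kg·m²·s⁻³·A⁻¹.
Each option:
  (A) N·m·s⁻¹ = kg·m·s⁻²·m·s⁻¹ = kg·m²·s⁻³
  (B) [kg·m²·s⁻³·A⁻²] · [s·A] = kg·m²·s⁻²·A⁻¹
  (C) [kg·m²·s⁻³] / [A] = kg·m²·s⁻³·A⁻¹  ← same
  (D) [kg·m²·s⁻³·A⁻¹] / [m] = kg·m·s⁻³·A⁻¹
  (E) V·A⁻¹ = J·C⁻¹·A⁻¹ = kg·m²·s⁻³·A⁻²
Only (C) matches kg·m²·s⁻³·A⁻¹.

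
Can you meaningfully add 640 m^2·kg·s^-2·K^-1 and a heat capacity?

In SI base units:
  640 m^2·kg·s^-2·K^-1:  kg·m²·s⁻²·K⁻¹
  a heat capacity:  [heat capacity] = kg·m²·s⁻²·K⁻¹
Both are kg·m²·s⁻²·K⁻¹, so they have the same dimensions and can be added.

Yes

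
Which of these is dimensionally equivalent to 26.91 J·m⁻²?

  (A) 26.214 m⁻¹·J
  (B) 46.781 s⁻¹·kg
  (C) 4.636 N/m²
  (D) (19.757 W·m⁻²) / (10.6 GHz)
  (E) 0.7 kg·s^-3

Reference: J·m⁻² = N·m·m⁻² = kg·s⁻².
Each option:
  (A) J·m⁻¹ = N·m·m⁻¹ = kg·m·s⁻²
  (B) kg·s⁻¹
  (C) N·m⁻² = kg·m·s⁻²·m⁻² = kg·m⁻¹·s⁻²
  (D) [kg·s⁻³] / [s⁻¹] = kg·s⁻²  ← same
  (E) kg·s⁻³
Only (D) matches kg·s⁻².

(D)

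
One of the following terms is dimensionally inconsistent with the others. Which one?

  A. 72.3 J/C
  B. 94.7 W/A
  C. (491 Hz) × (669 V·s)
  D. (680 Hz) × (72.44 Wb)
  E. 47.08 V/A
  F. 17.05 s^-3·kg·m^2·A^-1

E.

In SI base units:
  A. J·C⁻¹ = N·m·(s·A)⁻¹ = kg·m²·s⁻³·A⁻¹
  B. W·A⁻¹ = J·s⁻¹·A⁻¹ = kg·m²·s⁻³·A⁻¹
  C. [s⁻¹] · [kg·m²·s⁻²·A⁻¹] = kg·m²·s⁻³·A⁻¹
  D. [s⁻¹] · [kg·m²·s⁻²·A⁻¹] = kg·m²·s⁻³·A⁻¹
  E. V·A⁻¹ = J·C⁻¹·A⁻¹ = kg·m²·s⁻³·A⁻²
  F. kg·m²·s⁻³·A⁻¹
All reduce to kg·m²·s⁻³·A⁻¹ except E., which is kg·m²·s⁻³·A⁻².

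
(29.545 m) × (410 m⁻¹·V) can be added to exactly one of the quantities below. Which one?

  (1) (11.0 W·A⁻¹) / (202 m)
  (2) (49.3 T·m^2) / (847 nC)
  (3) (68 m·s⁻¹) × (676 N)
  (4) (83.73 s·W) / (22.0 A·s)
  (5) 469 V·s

Reference: [m] · [kg·m·s⁻³·A⁻¹] = kg·m²·s⁻³·A⁻¹.
Each option:
  (1) [kg·m²·s⁻³·A⁻¹] / [m] = kg·m·s⁻³·A⁻¹
  (2) [kg·m²·s⁻²·A⁻¹] / [s·A] = kg·m²·s⁻³·A⁻²
  (3) [m·s⁻¹] · [kg·m·s⁻²] = kg·m²·s⁻³
  (4) [kg·m²·s⁻²] / [s·A] = kg·m²·s⁻³·A⁻¹  ← same
  (5) V·s = J·C⁻¹·s = kg·m²·s⁻²·A⁻¹
Only (4) matches kg·m²·s⁻³·A⁻¹.

(4)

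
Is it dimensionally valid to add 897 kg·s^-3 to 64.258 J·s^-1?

No

Expand each in SI base units:
  897 kg·s^-3:  kg·s⁻³
  64.258 J·s^-1:  J·s⁻¹ = N·m·s⁻¹ = kg·m²·s⁻³
kg·s⁻³ ≠ kg·m²·s⁻³, so they cannot be added.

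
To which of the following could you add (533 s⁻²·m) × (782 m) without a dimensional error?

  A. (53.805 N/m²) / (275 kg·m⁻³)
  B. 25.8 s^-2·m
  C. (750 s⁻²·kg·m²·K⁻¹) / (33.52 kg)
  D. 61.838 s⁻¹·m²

Reference: [m·s⁻²] · [m] = m²·s⁻².
Each option:
  A. [kg·m⁻¹·s⁻²] / [kg·m⁻³] = m²·s⁻²  ← same
  B. m·s⁻²
  C. [kg·m²·s⁻²·K⁻¹] / [kg] = m²·s⁻²·K⁻¹
  D. m²·s⁻¹
Only A. matches m²·s⁻².

A.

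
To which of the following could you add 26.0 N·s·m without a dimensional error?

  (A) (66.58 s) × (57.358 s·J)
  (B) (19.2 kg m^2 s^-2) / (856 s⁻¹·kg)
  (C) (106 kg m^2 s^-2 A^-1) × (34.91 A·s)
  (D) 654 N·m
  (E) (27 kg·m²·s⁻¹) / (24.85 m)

Reference: N·m·s = kg·m·s⁻²·m·s = kg·m²·s⁻¹.
Each option:
  (A) [s] · [kg·m²·s⁻¹] = kg·m²
  (B) [kg·m²·s⁻²] / [kg·s⁻¹] = m²·s⁻¹
  (C) [kg·m²·s⁻²·A⁻¹] · [s·A] = kg·m²·s⁻¹  ← same
  (D) N·m = kg·m·s⁻²·m = kg·m²·s⁻²
  (E) [kg·m²·s⁻¹] / [m] = kg·m·s⁻¹
Only (C) matches kg·m²·s⁻¹.

(C)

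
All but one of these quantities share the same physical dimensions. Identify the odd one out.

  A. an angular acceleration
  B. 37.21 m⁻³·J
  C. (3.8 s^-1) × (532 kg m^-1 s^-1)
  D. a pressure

Reduce each to base SI dimensions:
  A. [angular acceleration] = s⁻²
  B. J·m⁻³ = N·m·m⁻³ = kg·m⁻¹·s⁻²
  C. [s⁻¹] · [kg·m⁻¹·s⁻¹] = kg·m⁻¹·s⁻²
  D. [pressure] = kg·m⁻¹·s⁻²
All reduce to kg·m⁻¹·s⁻² except A., which is s⁻².

A.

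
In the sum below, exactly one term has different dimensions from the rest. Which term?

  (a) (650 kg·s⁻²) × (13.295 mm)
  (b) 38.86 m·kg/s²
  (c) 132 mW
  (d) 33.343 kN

Expand each in SI base units:
  (a) [kg·s⁻²] · [m] = kg·m·s⁻²
  (b) kg·m·s⁻²
  (c) W = J·s⁻¹ = kg·m²·s⁻³
  (d) N = kg·m·s⁻²
All reduce to kg·m·s⁻² except (c), which is kg·m²·s⁻³.

(c)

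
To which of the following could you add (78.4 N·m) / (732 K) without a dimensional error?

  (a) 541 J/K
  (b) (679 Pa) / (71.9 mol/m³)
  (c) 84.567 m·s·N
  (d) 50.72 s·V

Reference: [kg·m²·s⁻²] / [K] = kg·m²·s⁻²·K⁻¹.
Each option:
  (a) J·K⁻¹ = N·m·K⁻¹ = kg·m²·s⁻²·K⁻¹  ← same
  (b) [kg·m⁻¹·s⁻²] / [m⁻³·mol] = kg·m²·s⁻²·mol⁻¹
  (c) N·m·s = kg·m·s⁻²·m·s = kg·m²·s⁻¹
  (d) V·s = J·C⁻¹·s = kg·m²·s⁻²·A⁻¹
Only (a) matches kg·m²·s⁻²·K⁻¹.

(a)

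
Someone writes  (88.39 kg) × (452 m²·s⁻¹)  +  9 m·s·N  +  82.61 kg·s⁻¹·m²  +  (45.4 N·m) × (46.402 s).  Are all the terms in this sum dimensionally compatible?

In SI base units:
  (88.39 kg) × (452 m²·s⁻¹):  [kg] · [m²·s⁻¹] = kg·m²·s⁻¹
  9 m·s·N:  N·m·s = kg·m·s⁻²·m·s = kg·m²·s⁻¹
  82.61 kg·s⁻¹·m²:  kg·m²·s⁻¹
  (45.4 N·m) × (46.402 s):  [kg·m²·s⁻²] · [s] = kg·m²·s⁻¹
Every term reduces to kg·m²·s⁻¹.

Yes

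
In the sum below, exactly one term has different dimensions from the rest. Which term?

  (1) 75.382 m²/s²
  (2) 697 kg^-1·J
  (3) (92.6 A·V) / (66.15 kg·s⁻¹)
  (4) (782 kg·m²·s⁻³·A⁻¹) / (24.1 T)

Dimensions:
  (1) m²·s⁻²
  (2) J·kg⁻¹ = N·m·kg⁻¹ = m²·s⁻²
  (3) [kg·m²·s⁻³] / [kg·s⁻¹] = m²·s⁻²
  (4) [kg·m²·s⁻³·A⁻¹] / [kg·s⁻²·A⁻¹] = m²·s⁻¹
All reduce to m²·s⁻² except (4), which is m²·s⁻¹.

(4)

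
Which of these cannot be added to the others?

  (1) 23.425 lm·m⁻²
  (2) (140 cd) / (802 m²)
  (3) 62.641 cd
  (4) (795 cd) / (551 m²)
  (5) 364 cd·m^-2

(3)

Expand each in SI base units:
  (1) lm·m⁻² = cd·m⁻² = m⁻²·cd
  (2) [cd] / [m²] = m⁻²·cd
  (3) cd
  (4) [cd] / [m²] = m⁻²·cd
  (5) cd·m⁻² = m⁻²·cd
All reduce to m⁻²·cd except (3), which is cd.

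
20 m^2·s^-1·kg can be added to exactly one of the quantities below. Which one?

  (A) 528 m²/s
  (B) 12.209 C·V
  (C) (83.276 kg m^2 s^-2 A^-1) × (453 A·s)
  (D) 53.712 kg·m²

(C)

Reference: kg·m²·s⁻¹.
Each option:
  (A) m²·s⁻¹
  (B) C·V = s·A·J·C⁻¹ = kg·m²·s⁻²
  (C) [kg·m²·s⁻²·A⁻¹] · [s·A] = kg·m²·s⁻¹  ← same
  (D) kg·m²
Only (C) matches kg·m²·s⁻¹.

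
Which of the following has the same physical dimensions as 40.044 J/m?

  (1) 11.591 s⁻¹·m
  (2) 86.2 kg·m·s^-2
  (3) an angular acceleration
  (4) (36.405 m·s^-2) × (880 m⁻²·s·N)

(2)

Reference: J·m⁻¹ = N·m·m⁻¹ = kg·m·s⁻².
Each option:
  (1) m·s⁻¹
  (2) kg·m·s⁻²  ← same
  (3) [angular acceleration] = s⁻²
  (4) [m·s⁻²] · [kg·m⁻¹·s⁻¹] = kg·s⁻³
Only (2) matches kg·m·s⁻².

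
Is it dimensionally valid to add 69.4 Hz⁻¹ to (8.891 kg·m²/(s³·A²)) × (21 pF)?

Dimensions:
  69.4 Hz⁻¹:  Hz⁻¹ = (s⁻¹)⁻¹ = s
  (8.891 kg·m²/(s³·A²)) × (21 pF):  [kg·m²·s⁻³·A⁻²] · [kg⁻¹·m⁻²·s⁴·A²] = s
Both are s, so they have the same dimensions and can be added.

Yes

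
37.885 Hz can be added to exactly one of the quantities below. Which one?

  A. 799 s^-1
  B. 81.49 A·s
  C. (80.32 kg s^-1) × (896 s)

Reference: Hz = s⁻¹.
Each option:
  A. s⁻¹  ← same
  B. A·s = s·A
  C. [kg·s⁻¹] · [s] = kg
Only A. matches s⁻¹.

A.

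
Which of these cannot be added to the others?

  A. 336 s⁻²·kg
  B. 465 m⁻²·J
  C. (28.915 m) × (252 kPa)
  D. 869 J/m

Expand each in SI base units:
  A. kg·s⁻²
  B. J·m⁻² = N·m·m⁻² = kg·s⁻²
  C. [m] · [kg·m⁻¹·s⁻²] = kg·s⁻²
  D. J·m⁻¹ = N·m·m⁻¹ = kg·m·s⁻²
All reduce to kg·s⁻² except D., which is kg·m·s⁻².

D.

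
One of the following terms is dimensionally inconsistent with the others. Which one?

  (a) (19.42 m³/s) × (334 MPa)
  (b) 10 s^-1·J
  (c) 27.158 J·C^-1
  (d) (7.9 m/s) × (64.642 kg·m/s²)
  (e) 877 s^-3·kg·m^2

In SI base units:
  (a) [m³·s⁻¹] · [kg·m⁻¹·s⁻²] = kg·m²·s⁻³
  (b) J·s⁻¹ = N·m·s⁻¹ = kg·m²·s⁻³
  (c) J·C⁻¹ = N·m·(s·A)⁻¹ = kg·m²·s⁻³·A⁻¹
  (d) [m·s⁻¹] · [kg·m·s⁻²] = kg·m²·s⁻³
  (e) kg·m²·s⁻³
All reduce to kg·m²·s⁻³ except (c), which is kg·m²·s⁻³·A⁻¹.

(c)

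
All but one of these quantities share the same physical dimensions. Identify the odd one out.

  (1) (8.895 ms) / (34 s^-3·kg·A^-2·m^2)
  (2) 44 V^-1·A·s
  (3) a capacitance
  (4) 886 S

In SI base units:
  (1) [s] / [kg·m²·s⁻³·A⁻²] = kg⁻¹·m⁻²·s⁴·A²
  (2) A·s·V⁻¹ = A·s·(J·C⁻¹)⁻¹ = kg⁻¹·m⁻²·s⁴·A²
  (3) [capacitance] = kg⁻¹·m⁻²·s⁴·A²
  (4) S = Ω⁻¹ = kg⁻¹·m⁻²·s³·A²
All reduce to kg⁻¹·m⁻²·s⁴·A² except (4), which is kg⁻¹·m⁻²·s³·A².

(4)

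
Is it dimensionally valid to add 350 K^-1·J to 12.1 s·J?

Work out the base dimensions of each:
  350 K^-1·J:  J·K⁻¹ = N·m·K⁻¹ = kg·m²·s⁻²·K⁻¹
  12.1 s·J:  J·s = N·m·s = kg·m²·s⁻¹
kg·m²·s⁻²·K⁻¹ ≠ kg·m²·s⁻¹, so they cannot be added.

No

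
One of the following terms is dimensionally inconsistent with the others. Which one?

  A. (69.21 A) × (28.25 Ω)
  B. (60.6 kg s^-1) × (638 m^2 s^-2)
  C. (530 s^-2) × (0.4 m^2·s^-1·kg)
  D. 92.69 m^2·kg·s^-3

Expand each in SI base units:
  A. [A] · [kg·m²·s⁻³·A⁻²] = kg·m²·s⁻³·A⁻¹
  B. [kg·s⁻¹] · [m²·s⁻²] = kg·m²·s⁻³
  C. [s⁻²] · [kg·m²·s⁻¹] = kg·m²·s⁻³
  D. kg·m²·s⁻³
All reduce to kg·m²·s⁻³ except A., which is kg·m²·s⁻³·A⁻¹.

A.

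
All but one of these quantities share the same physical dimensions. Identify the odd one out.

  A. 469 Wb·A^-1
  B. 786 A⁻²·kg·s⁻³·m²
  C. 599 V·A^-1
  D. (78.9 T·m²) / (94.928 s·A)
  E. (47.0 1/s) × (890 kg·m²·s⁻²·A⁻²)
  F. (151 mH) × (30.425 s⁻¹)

A.

Dimensions:
  A. Wb·A⁻¹ = V·s·A⁻¹ = kg·m²·s⁻²·A⁻²
  B. kg·m²·s⁻³·A⁻²
  C. V·A⁻¹ = J·C⁻¹·A⁻¹ = kg·m²·s⁻³·A⁻²
  D. [kg·m²·s⁻²·A⁻¹] / [s·A] = kg·m²·s⁻³·A⁻²
  E. [s⁻¹] · [kg·m²·s⁻²·A⁻²] = kg·m²·s⁻³·A⁻²
  F. [kg·m²·s⁻²·A⁻²] · [s⁻¹] = kg·m²·s⁻³·A⁻²
All reduce to kg·m²·s⁻³·A⁻² except A., which is kg·m²·s⁻²·A⁻².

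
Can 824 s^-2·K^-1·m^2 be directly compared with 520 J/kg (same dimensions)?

No

In SI base units:
  824 s^-2·K^-1·m^2:  m²·s⁻²·K⁻¹
  520 J/kg:  J·kg⁻¹ = N·m·kg⁻¹ = m²·s⁻²
m²·s⁻²·K⁻¹ ≠ m²·s⁻², so they cannot be added.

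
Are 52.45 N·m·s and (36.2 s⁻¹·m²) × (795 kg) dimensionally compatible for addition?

Yes

Expand each in SI base units:
  52.45 N·m·s:  N·m·s = kg·m·s⁻²·m·s = kg·m²·s⁻¹
  (36.2 s⁻¹·m²) × (795 kg):  [m²·s⁻¹] · [kg] = kg·m²·s⁻¹
Both are kg·m²·s⁻¹, so they have the same dimensions and can be added.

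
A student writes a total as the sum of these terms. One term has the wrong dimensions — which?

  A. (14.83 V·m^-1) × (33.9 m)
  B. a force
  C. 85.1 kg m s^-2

Dimensions:
  A. [kg·m·s⁻³·A⁻¹] · [m] = kg·m²·s⁻³·A⁻¹
  B. [force] = kg·m·s⁻²
  C. kg·m·s⁻²
All reduce to kg·m·s⁻² except A., which is kg·m²·s⁻³·A⁻¹.

A.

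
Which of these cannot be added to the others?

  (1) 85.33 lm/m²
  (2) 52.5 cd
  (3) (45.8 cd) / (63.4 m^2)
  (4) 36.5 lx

(2)

Reduce each to base SI dimensions:
  (1) lm·m⁻² = cd·m⁻² = m⁻²·cd
  (2) cd
  (3) [cd] / [m²] = m⁻²·cd
  (4) lx = lm·m⁻² = m⁻²·cd
All reduce to m⁻²·cd except (2), which is cd.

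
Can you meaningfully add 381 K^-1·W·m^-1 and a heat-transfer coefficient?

No

Work out the base dimensions of each:
  381 K^-1·W·m^-1:  W·m⁻¹·K⁻¹ = J·s⁻¹·m⁻¹·K⁻¹ = kg·m·s⁻³·K⁻¹
  a heat-transfer coefficient:  [heat-transfer coefficient] = kg·s⁻³·K⁻¹
kg·m·s⁻³·K⁻¹ ≠ kg·s⁻³·K⁻¹, so they cannot be added.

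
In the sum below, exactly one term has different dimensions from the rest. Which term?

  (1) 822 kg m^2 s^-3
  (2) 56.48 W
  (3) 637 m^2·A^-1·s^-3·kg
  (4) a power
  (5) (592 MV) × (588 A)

(3)

In SI base units:
  (1) kg·m²·s⁻³
  (2) W = J·s⁻¹ = kg·m²·s⁻³
  (3) kg·m²·s⁻³·A⁻¹
  (4) [power] = kg·m²·s⁻³
  (5) [kg·m²·s⁻³·A⁻¹] · [A] = kg·m²·s⁻³
All reduce to kg·m²·s⁻³ except (3), which is kg·m²·s⁻³·A⁻¹.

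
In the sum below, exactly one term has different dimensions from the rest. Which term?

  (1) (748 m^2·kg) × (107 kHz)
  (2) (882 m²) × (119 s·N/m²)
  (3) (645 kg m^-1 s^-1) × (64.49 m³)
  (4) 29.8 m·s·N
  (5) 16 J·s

(2)

Reduce each to base SI dimensions:
  (1) [kg·m²] · [s⁻¹] = kg·m²·s⁻¹
  (2) [m²] · [kg·m⁻¹·s⁻¹] = kg·m·s⁻¹
  (3) [kg·m⁻¹·s⁻¹] · [m³] = kg·m²·s⁻¹
  (4) N·m·s = kg·m·s⁻²·m·s = kg·m²·s⁻¹
  (5) J·s = N·m·s = kg·m²·s⁻¹
All reduce to kg·m²·s⁻¹ except (2), which is kg·m·s⁻¹.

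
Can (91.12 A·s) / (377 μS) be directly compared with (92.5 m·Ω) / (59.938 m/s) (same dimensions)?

Dimensions:
  (91.12 A·s) / (377 μS):  [s·A] / [kg⁻¹·m⁻²·s³·A²] = kg·m²·s⁻²·A⁻¹
  (92.5 m·Ω) / (59.938 m/s):  [kg·m³·s⁻³·A⁻²] / [m·s⁻¹] = kg·m²·s⁻²·A⁻²
kg·m²·s⁻²·A⁻¹ ≠ kg·m²·s⁻²·A⁻², so they cannot be added.

No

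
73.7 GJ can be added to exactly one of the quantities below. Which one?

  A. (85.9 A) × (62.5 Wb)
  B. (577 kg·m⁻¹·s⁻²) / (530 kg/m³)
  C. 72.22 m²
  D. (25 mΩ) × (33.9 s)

A.

Reference: J = N·m = kg·m²·s⁻².
Each option:
  A. [A] · [kg·m²·s⁻²·A⁻¹] = kg·m²·s⁻²  ← same
  B. [kg·m⁻¹·s⁻²] / [kg·m⁻³] = m²·s⁻²
  C. m²
  D. [kg·m²·s⁻³·A⁻²] · [s] = kg·m²·s⁻²·A⁻²
Only A. matches kg·m²·s⁻².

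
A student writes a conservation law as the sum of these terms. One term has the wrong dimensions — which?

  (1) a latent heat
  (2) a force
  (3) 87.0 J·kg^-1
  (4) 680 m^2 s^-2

Work out the base dimensions of each:
  (1) [latent heat] = m²·s⁻²
  (2) [force] = kg·m·s⁻²
  (3) J·kg⁻¹ = N·m·kg⁻¹ = m²·s⁻²
  (4) m²·s⁻²
All reduce to m²·s⁻² except (2), which is kg·m·s⁻².

(2)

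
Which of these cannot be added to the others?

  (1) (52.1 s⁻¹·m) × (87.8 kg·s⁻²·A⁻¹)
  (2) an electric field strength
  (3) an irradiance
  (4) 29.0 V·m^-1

In SI base units:
  (1) [m·s⁻¹] · [kg·s⁻²·A⁻¹] = kg·m·s⁻³·A⁻¹
  (2) [electric field strength] = kg·m·s⁻³·A⁻¹
  (3) [irradiance] = kg·s⁻³
  (4) V·m⁻¹ = J·C⁻¹·m⁻¹ = kg·m·s⁻³·A⁻¹
All reduce to kg·m·s⁻³·A⁻¹ except (3), which is kg·s⁻³.

(3)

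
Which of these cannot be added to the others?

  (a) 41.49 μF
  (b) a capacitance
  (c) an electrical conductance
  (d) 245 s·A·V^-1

(c)

Dimensions:
  (a) F = C·V⁻¹ = kg⁻¹·m⁻²·s⁴·A²
  (b) [capacitance] = kg⁻¹·m⁻²·s⁴·A²
  (c) [electrical conductance] = kg⁻¹·m⁻²·s³·A²
  (d) A·s·V⁻¹ = A·s·(J·C⁻¹)⁻¹ = kg⁻¹·m⁻²·s⁴·A²
All reduce to kg⁻¹·m⁻²·s⁴·A² except (c), which is kg⁻¹·m⁻²·s³·A².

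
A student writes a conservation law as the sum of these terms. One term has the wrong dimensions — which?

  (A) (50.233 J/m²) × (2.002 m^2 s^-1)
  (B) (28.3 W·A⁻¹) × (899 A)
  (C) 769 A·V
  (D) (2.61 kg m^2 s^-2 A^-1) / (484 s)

In SI base units:
  (A) [kg·s⁻²] · [m²·s⁻¹] = kg·m²·s⁻³
  (B) [kg·m²·s⁻³·A⁻¹] · [A] = kg·m²·s⁻³
  (C) V·A = J·C⁻¹·A = kg·m²·s⁻³
  (D) [kg·m²·s⁻²·A⁻¹] / [s] = kg·m²·s⁻³·A⁻¹
All reduce to kg·m²·s⁻³ except (D), which is kg·m²·s⁻³·A⁻¹.

(D)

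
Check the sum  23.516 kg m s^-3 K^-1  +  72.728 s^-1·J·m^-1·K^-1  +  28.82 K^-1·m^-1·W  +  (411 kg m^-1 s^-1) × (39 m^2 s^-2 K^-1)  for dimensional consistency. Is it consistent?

Yes

Expand each in SI base units:
  23.516 kg m s^-3 K^-1:  kg·m·s⁻³·K⁻¹
  72.728 s^-1·J·m^-1·K^-1:  J·s⁻¹·m⁻¹·K⁻¹ = N·m·s⁻¹·m⁻¹·K⁻¹ = kg·m·s⁻³·K⁻¹
  28.82 K^-1·m^-1·W:  W·m⁻¹·K⁻¹ = J·s⁻¹·m⁻¹·K⁻¹ = kg·m·s⁻³·K⁻¹
  (411 kg m^-1 s^-1) × (39 m^2 s^-2 K^-1):  [kg·m⁻¹·s⁻¹] · [m²·s⁻²·K⁻¹] = kg·m·s⁻³·K⁻¹
Every term reduces to kg·m·s⁻³·K⁻¹.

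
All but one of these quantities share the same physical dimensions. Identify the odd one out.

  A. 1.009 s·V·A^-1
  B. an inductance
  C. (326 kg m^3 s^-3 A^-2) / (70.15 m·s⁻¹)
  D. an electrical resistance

Reduce each to base SI dimensions:
  A. V·s·A⁻¹ = J·C⁻¹·s·A⁻¹ = kg·m²·s⁻²·A⁻²
  B. [inductance] = kg·m²·s⁻²·A⁻²
  C. [kg·m³·s⁻³·A⁻²] / [m·s⁻¹] = kg·m²·s⁻²·A⁻²
  D. [electrical resistance] = kg·m²·s⁻³·A⁻²
All reduce to kg·m²·s⁻²·A⁻² except D., which is kg·m²·s⁻³·A⁻².

D.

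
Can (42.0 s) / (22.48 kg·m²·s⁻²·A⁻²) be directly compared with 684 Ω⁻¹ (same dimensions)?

In SI base units:
  (42.0 s) / (22.48 kg·m²·s⁻²·A⁻²):  [s] / [kg·m²·s⁻²·A⁻²] = kg⁻¹·m⁻²·s³·A²
  684 Ω⁻¹:  Ω⁻¹ = (V·A⁻¹)⁻¹ = kg⁻¹·m⁻²·s³·A²
Both are kg⁻¹·m⁻²·s³·A², so they have the same dimensions and can be added.

Yes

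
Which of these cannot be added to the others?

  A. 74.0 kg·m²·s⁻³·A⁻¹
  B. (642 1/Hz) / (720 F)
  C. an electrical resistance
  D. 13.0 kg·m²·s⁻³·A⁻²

Expand each in SI base units:
  A. kg·m²·s⁻³·A⁻¹
  B. [s] / [kg⁻¹·m⁻²·s⁴·A²] = kg·m²·s⁻³·A⁻²
  C. [electrical resistance] = kg·m²·s⁻³·A⁻²
  D. kg·m²·s⁻³·A⁻²
All reduce to kg·m²·s⁻³·A⁻² except A., which is kg·m²·s⁻³·A⁻¹.

A.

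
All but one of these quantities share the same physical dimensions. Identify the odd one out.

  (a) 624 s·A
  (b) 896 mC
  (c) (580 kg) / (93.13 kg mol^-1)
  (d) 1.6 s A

Expand each in SI base units:
  (a) A·s = s·A
  (b) C = s·A
  (c) [kg] / [kg·mol⁻¹] = mol
  (d) s·A
All reduce to s·A except (c), which is mol.

(c)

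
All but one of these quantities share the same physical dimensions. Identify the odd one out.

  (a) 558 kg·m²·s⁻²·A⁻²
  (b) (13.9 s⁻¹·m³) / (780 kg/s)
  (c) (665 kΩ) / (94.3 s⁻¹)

Reduce each to base SI dimensions:
  (a) kg·m²·s⁻²·A⁻²
  (b) [m³·s⁻¹] / [kg·s⁻¹] = kg⁻¹·m³
  (c) [kg·m²·s⁻³·A⁻²] / [s⁻¹] = kg·m²·s⁻²·A⁻²
All reduce to kg·m²·s⁻²·A⁻² except (b), which is kg⁻¹·m³.

(b)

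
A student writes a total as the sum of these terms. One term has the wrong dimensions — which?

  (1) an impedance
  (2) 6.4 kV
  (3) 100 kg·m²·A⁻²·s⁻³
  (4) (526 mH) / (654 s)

(2)

Work out the base dimensions of each:
  (1) [impedance] = kg·m²·s⁻³·A⁻²
  (2) V = J·C⁻¹ = kg·m²·s⁻³·A⁻¹
  (3) kg·m²·s⁻³·A⁻²
  (4) [kg·m²·s⁻²·A⁻²] / [s] = kg·m²·s⁻³·A⁻²
All reduce to kg·m²·s⁻³·A⁻² except (2), which is kg·m²·s⁻³·A⁻¹.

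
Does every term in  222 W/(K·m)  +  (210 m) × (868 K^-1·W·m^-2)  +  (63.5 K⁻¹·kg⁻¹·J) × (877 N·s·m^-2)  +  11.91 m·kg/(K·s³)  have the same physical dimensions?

Yes

Reduce each to base SI dimensions:
  222 W/(K·m):  W·m⁻¹·K⁻¹ = J·s⁻¹·m⁻¹·K⁻¹ = kg·m·s⁻³·K⁻¹
  (210 m) × (868 K^-1·W·m^-2):  [m] · [kg·s⁻³·K⁻¹] = kg·m·s⁻³·K⁻¹
  (63.5 K⁻¹·kg⁻¹·J) × (877 N·s·m^-2):  [m²·s⁻²·K⁻¹] · [kg·m⁻¹·s⁻¹] = kg·m·s⁻³·K⁻¹
  11.91 m·kg/(K·s³):  kg·m·s⁻³·K⁻¹
Every term reduces to kg·m·s⁻³·K⁻¹.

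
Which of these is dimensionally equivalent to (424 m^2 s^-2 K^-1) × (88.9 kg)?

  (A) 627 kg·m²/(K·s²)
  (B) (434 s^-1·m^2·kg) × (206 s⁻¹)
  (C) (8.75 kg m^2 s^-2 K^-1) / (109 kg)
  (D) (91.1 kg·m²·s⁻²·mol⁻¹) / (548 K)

Reference: [m²·s⁻²·K⁻¹] · [kg] = kg·m²·s⁻²·K⁻¹.
Each option:
  (A) kg·m²·s⁻²·K⁻¹  ← same
  (B) [kg·m²·s⁻¹] · [s⁻¹] = kg·m²·s⁻²
  (C) [kg·m²·s⁻²·K⁻¹] / [kg] = m²·s⁻²·K⁻¹
  (D) [kg·m²·s⁻²·mol⁻¹] / [K] = kg·m²·s⁻²·K⁻¹·mol⁻¹
Only (A) matches kg·m²·s⁻²·K⁻¹.

(A)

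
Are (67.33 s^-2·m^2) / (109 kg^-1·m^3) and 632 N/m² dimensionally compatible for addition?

Expand each in SI base units:
  (67.33 s^-2·m^2) / (109 kg^-1·m^3):  [m²·s⁻²] / [kg⁻¹·m³] = kg·m⁻¹·s⁻²
  632 N/m²:  N·m⁻² = kg·m·s⁻²·m⁻² = kg·m⁻¹·s⁻²
Both are kg·m⁻¹·s⁻², so they have the same dimensions and can be added.

Yes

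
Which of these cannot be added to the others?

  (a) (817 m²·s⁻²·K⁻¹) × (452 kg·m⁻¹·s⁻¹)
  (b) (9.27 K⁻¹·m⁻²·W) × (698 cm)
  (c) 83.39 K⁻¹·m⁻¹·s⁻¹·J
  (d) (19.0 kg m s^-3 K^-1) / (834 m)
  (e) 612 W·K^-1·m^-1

(d)

Expand each in SI base units:
  (a) [m²·s⁻²·K⁻¹] · [kg·m⁻¹·s⁻¹] = kg·m·s⁻³·K⁻¹
  (b) [kg·s⁻³·K⁻¹] · [m] = kg·m·s⁻³·K⁻¹
  (c) J·s⁻¹·m⁻¹·K⁻¹ = N·m·s⁻¹·m⁻¹·K⁻¹ = kg·m·s⁻³·K⁻¹
  (d) [kg·m·s⁻³·K⁻¹] / [m] = kg·s⁻³·K⁻¹
  (e) W·m⁻¹·K⁻¹ = J·s⁻¹·m⁻¹·K⁻¹ = kg·m·s⁻³·K⁻¹
All reduce to kg·m·s⁻³·K⁻¹ except (d), which is kg·s⁻³·K⁻¹.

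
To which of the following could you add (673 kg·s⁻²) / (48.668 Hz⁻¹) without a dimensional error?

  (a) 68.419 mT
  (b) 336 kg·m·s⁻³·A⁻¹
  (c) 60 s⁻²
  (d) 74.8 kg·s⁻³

(d)

Reference: [kg·s⁻²] / [s] = kg·s⁻³.
Each option:
  (a) T = Wb·m⁻² = kg·s⁻²·A⁻¹
  (b) kg·m·s⁻³·A⁻¹
  (c) s⁻²
  (d) kg·s⁻³  ← same
Only (d) matches kg·s⁻³.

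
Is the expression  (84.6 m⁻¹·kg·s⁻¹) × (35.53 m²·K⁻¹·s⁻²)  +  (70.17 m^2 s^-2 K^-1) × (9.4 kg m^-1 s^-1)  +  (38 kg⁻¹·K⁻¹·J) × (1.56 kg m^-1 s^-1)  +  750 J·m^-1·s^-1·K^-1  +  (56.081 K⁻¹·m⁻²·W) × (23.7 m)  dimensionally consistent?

Reduce each to base SI dimensions:
  (84.6 m⁻¹·kg·s⁻¹) × (35.53 m²·K⁻¹·s⁻²):  [kg·m⁻¹·s⁻¹] · [m²·s⁻²·K⁻¹] = kg·m·s⁻³·K⁻¹
  (70.17 m^2 s^-2 K^-1) × (9.4 kg m^-1 s^-1):  [m²·s⁻²·K⁻¹] · [kg·m⁻¹·s⁻¹] = kg·m·s⁻³·K⁻¹
  (38 kg⁻¹·K⁻¹·J) × (1.56 kg m^-1 s^-1):  [m²·s⁻²·K⁻¹] · [kg·m⁻¹·s⁻¹] = kg·m·s⁻³·K⁻¹
  750 J·m^-1·s^-1·K^-1:  J·s⁻¹·m⁻¹·K⁻¹ = N·m·s⁻¹·m⁻¹·K⁻¹ = kg·m·s⁻³·K⁻¹
  (56.081 K⁻¹·m⁻²·W) × (23.7 m):  [kg·s⁻³·K⁻¹] · [m] = kg·m·s⁻³·K⁻¹
Every term reduces to kg·m·s⁻³·K⁻¹.

Yes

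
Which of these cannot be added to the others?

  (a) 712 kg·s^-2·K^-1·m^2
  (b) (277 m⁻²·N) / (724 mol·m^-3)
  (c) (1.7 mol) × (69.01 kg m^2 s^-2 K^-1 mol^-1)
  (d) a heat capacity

(b)

Dimensions:
  (a) kg·m²·s⁻²·K⁻¹
  (b) [kg·m⁻¹·s⁻²] / [m⁻³·mol] = kg·m²·s⁻²·mol⁻¹
  (c) [mol] · [kg·m²·s⁻²·K⁻¹·mol⁻¹] = kg·m²·s⁻²·K⁻¹
  (d) [heat capacity] = kg·m²·s⁻²·K⁻¹
All reduce to kg·m²·s⁻²·K⁻¹ except (b), which is kg·m²·s⁻²·mol⁻¹.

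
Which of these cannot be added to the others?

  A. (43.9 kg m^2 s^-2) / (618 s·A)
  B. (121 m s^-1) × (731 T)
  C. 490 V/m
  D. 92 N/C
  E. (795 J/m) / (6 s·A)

A.

Reduce each to base SI dimensions:
  A. [kg·m²·s⁻²] / [s·A] = kg·m²·s⁻³·A⁻¹
  B. [m·s⁻¹] · [kg·s⁻²·A⁻¹] = kg·m·s⁻³·A⁻¹
  C. V·m⁻¹ = J·C⁻¹·m⁻¹ = kg·m·s⁻³·A⁻¹
  D. N·C⁻¹ = kg·m·s⁻²·(s·A)⁻¹ = kg·m·s⁻³·A⁻¹
  E. [kg·m·s⁻²] / [s·A] = kg·m·s⁻³·A⁻¹
All reduce to kg·m·s⁻³·A⁻¹ except A., which is kg·m²·s⁻³·A⁻¹.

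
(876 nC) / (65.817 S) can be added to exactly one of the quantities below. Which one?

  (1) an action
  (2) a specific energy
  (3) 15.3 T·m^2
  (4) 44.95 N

(3)

Reference: [s·A] / [kg⁻¹·m⁻²·s³·A²] = kg·m²·s⁻²·A⁻¹.
Each option:
  (1) [action] = kg·m²·s⁻¹
  (2) [specific energy] = m²·s⁻²
  (3) T·m² = Wb·m⁻²·m² = kg·m²·s⁻²·A⁻¹  ← same
  (4) N = kg·m·s⁻²
Only (3) matches kg·m²·s⁻²·A⁻¹.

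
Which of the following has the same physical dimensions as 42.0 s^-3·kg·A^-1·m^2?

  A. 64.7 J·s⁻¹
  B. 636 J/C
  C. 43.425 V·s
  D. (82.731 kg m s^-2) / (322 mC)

Reference: kg·m²·s⁻³·A⁻¹.
Each option:
  A. J·s⁻¹ = N·m·s⁻¹ = kg·m²·s⁻³
  B. J·C⁻¹ = N·m·(s·A)⁻¹ = kg·m²·s⁻³·A⁻¹  ← same
  C. V·s = J·C⁻¹·s = kg·m²·s⁻²·A⁻¹
  D. [kg·m·s⁻²] / [s·A] = kg·m·s⁻³·A⁻¹
Only B. matches kg·m²·s⁻³·A⁻¹.

B.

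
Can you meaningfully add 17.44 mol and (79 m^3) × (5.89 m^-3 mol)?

Yes

Reduce each to base SI dimensions:
  17.44 mol:  mol
  (79 m^3) × (5.89 m^-3 mol):  [m³] · [m⁻³·mol] = mol
Both are mol, so they have the same dimensions and can be added.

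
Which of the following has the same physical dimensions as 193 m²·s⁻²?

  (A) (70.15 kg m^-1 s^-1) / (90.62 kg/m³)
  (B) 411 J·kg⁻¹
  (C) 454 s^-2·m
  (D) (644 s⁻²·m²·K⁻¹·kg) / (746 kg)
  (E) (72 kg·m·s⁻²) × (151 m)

Reference: m²·s⁻².
Each option:
  (A) [kg·m⁻¹·s⁻¹] / [kg·m⁻³] = m²·s⁻¹
  (B) J·kg⁻¹ = N·m·kg⁻¹ = m²·s⁻²  ← same
  (C) m·s⁻²
  (D) [kg·m²·s⁻²·K⁻¹] / [kg] = m²·s⁻²·K⁻¹
  (E) [kg·m·s⁻²] · [m] = kg·m²·s⁻²
Only (B) matches m²·s⁻².

(B)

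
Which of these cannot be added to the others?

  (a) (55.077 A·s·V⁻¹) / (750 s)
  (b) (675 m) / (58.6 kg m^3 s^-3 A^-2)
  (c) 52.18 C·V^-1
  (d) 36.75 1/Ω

Expand each in SI base units:
  (a) [kg⁻¹·m⁻²·s⁴·A²] / [s] = kg⁻¹·m⁻²·s³·A²
  (b) [m] / [kg·m³·s⁻³·A⁻²] = kg⁻¹·m⁻²·s³·A²
  (c) C·V⁻¹ = s·A·(J·C⁻¹)⁻¹ = kg⁻¹·m⁻²·s⁴·A²
  (d) Ω⁻¹ = (V·A⁻¹)⁻¹ = kg⁻¹·m⁻²·s³·A²
All reduce to kg⁻¹·m⁻²·s³·A² except (c), which is kg⁻¹·m⁻²·s⁴·A².

(c)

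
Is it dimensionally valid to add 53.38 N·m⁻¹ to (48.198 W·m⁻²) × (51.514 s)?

Yes

Dimensions:
  53.38 N·m⁻¹:  N·m⁻¹ = kg·m·s⁻²·m⁻¹ = kg·s⁻²
  (48.198 W·m⁻²) × (51.514 s):  [kg·s⁻³] · [s] = kg·s⁻²
Both are kg·s⁻², so they have the same dimensions and can be added.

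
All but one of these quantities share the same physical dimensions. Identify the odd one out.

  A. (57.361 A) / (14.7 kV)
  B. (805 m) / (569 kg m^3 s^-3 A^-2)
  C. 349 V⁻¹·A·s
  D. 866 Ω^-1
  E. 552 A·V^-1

C.

In SI base units:
  A. [A] / [kg·m²·s⁻³·A⁻¹] = kg⁻¹·m⁻²·s³·A²
  B. [m] / [kg·m³·s⁻³·A⁻²] = kg⁻¹·m⁻²·s³·A²
  C. A·s·V⁻¹ = A·s·(J·C⁻¹)⁻¹ = kg⁻¹·m⁻²·s⁴·A²
  D. Ω⁻¹ = (V·A⁻¹)⁻¹ = kg⁻¹·m⁻²·s³·A²
  E. A·V⁻¹ = A·(J·C⁻¹)⁻¹ = kg⁻¹·m⁻²·s³·A²
All reduce to kg⁻¹·m⁻²·s³·A² except C., which is kg⁻¹·m⁻²·s⁴·A².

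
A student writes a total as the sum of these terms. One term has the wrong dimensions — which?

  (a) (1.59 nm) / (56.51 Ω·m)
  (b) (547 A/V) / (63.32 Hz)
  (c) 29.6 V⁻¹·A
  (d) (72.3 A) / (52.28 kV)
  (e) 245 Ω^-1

In SI base units:
  (a) [m] / [kg·m³·s⁻³·A⁻²] = kg⁻¹·m⁻²·s³·A²
  (b) [kg⁻¹·m⁻²·s³·A²] / [s⁻¹] = kg⁻¹·m⁻²·s⁴·A²
  (c) A·V⁻¹ = A·(J·C⁻¹)⁻¹ = kg⁻¹·m⁻²·s³·A²
  (d) [A] / [kg·m²·s⁻³·A⁻¹] = kg⁻¹·m⁻²·s³·A²
  (e) Ω⁻¹ = (V·A⁻¹)⁻¹ = kg⁻¹·m⁻²·s³·A²
All reduce to kg⁻¹·m⁻²·s³·A² except (b), which is kg⁻¹·m⁻²·s⁴·A².

(b)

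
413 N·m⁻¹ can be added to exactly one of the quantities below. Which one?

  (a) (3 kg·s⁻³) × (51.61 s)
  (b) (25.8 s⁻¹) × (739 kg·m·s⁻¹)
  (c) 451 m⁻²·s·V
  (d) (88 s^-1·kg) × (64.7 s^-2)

(a)

Reference: N·m⁻¹ = kg·m·s⁻²·m⁻¹ = kg·s⁻².
Each option:
  (a) [kg·s⁻³] · [s] = kg·s⁻²  ← same
  (b) [s⁻¹] · [kg·m·s⁻¹] = kg·m·s⁻²
  (c) V·s·m⁻² = J·C⁻¹·s·m⁻² = kg·s⁻²·A⁻¹
  (d) [kg·s⁻¹] · [s⁻²] = kg·s⁻³
Only (a) matches kg·s⁻².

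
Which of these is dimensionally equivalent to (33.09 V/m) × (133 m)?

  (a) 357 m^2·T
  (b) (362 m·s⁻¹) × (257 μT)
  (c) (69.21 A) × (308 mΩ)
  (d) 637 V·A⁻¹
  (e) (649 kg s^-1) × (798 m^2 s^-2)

Reference: [kg·m·s⁻³·A⁻¹] · [m] = kg·m²·s⁻³·A⁻¹.
Each option:
  (a) T·m² = Wb·m⁻²·m² = kg·m²·s⁻²·A⁻¹
  (b) [m·s⁻¹] · [kg·s⁻²·A⁻¹] = kg·m·s⁻³·A⁻¹
  (c) [A] · [kg·m²·s⁻³·A⁻²] = kg·m²·s⁻³·A⁻¹  ← same
  (d) V·A⁻¹ = J·C⁻¹·A⁻¹ = kg·m²·s⁻³·A⁻²
  (e) [kg·s⁻¹] · [m²·s⁻²] = kg·m²·s⁻³
Only (c) matches kg·m²·s⁻³·A⁻¹.

(c)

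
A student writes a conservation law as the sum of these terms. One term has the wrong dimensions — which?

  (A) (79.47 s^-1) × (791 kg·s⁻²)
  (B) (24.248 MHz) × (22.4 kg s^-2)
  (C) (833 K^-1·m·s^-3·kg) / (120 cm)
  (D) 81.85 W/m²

Dimensions:
  (A) [s⁻¹] · [kg·s⁻²] = kg·s⁻³
  (B) [s⁻¹] · [kg·s⁻²] = kg·s⁻³
  (C) [kg·m·s⁻³·K⁻¹] / [m] = kg·s⁻³·K⁻¹
  (D) W·m⁻² = J·s⁻¹·m⁻² = kg·s⁻³
All reduce to kg·s⁻³ except (C), which is kg·s⁻³·K⁻¹.

(C)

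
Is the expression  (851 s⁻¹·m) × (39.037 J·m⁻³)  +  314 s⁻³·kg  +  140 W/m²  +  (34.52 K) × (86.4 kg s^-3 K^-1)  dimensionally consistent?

Yes

Dimensions:
  (851 s⁻¹·m) × (39.037 J·m⁻³):  [m·s⁻¹] · [kg·m⁻¹·s⁻²] = kg·s⁻³
  314 s⁻³·kg:  kg·s⁻³
  140 W/m²:  W·m⁻² = J·s⁻¹·m⁻² = kg·s⁻³
  (34.52 K) × (86.4 kg s^-3 K^-1):  [K] · [kg·s⁻³·K⁻¹] = kg·s⁻³
Every term reduces to kg·s⁻³.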